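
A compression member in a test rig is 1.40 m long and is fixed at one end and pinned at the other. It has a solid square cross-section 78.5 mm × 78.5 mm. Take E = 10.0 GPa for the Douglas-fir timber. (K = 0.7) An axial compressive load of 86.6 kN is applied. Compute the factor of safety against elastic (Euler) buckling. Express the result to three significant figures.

n ≈ 3.76

I = a⁴/12 = 78.5⁴/12 = 3.164×10^6 mm⁴
I = 3.164×10^6 mm⁴ = 3.164×10^-6 m⁴
Effective length L_e = K·L = 0.7 × 1.40 = 0.9800 m
P_cr = π²EI / L_e² = π² × 10.0×10⁹ × 3.164×10^-6 / 0.9800² = 3.252×10^5 N
Factor of safety n = P_cr / P = 325.20 / 86.6 = 3.76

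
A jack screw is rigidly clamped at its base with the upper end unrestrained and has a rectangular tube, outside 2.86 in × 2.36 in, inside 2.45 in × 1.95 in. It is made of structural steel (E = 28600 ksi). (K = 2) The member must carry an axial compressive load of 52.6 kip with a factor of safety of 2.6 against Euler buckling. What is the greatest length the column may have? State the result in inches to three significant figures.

L_max ≈ 28.9 in

Weak-axis I_min = (h_o·b_o³ − h_i·b_i³)/12 with b_o = 2.36, b_i = 1.950 in (shorter outer/inner sides).
I_min = (2.86×2.36³ − 2.450×1.950³)/12 = 1.619 in⁴
Required critical load P_cr = n·P = 2.6 × 52.6 = 136.8 kip = 1.368×10^5 lb
From P_cr = π²EI/(K·L)²:  L = (1/K)·√(π²EI/P_cr) = (1/2)·√(π²×2.86×10^7×1.619/1.368×10^5)
L = 28.9 in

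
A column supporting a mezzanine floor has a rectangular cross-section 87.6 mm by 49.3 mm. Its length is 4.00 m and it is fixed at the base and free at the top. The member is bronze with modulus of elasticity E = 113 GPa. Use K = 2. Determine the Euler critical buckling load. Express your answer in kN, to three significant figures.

Buckling occurs about the weak axis: I_min = h·b³/12 with b = 49.3 mm (the shorter side).
I_min = 87.6×49.3³/12 = 8.747×10^5 mm⁴
I = 8.747×10^5 mm⁴ = 8.747×10^-7 m⁴
Effective length L_e = K·L = 2 × 4.00 = 8.000 m
P_cr = π²EI / L_e² = π² × 113×10⁹ × 8.747×10^-7 / 8.000² = 1.524×10^4 N

P_cr ≈ 15.2 kN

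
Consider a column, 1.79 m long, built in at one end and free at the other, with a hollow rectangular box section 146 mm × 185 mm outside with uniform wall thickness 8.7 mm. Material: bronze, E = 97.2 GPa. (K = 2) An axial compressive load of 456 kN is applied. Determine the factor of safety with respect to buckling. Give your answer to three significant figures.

n ≈ 3.00

Inner dimensions: h_i = 185 − 2×8.7 = 167.6 mm, b_i = 146 − 2×8.7 = 128.6 mm
Weak-axis I_min = (h_o·b_o³ − h_i·b_i³)/12 with b_o = 146, b_i = 128.6 mm (shorter outer/inner sides).
I_min = (185×146³ − 167.6×128.6³)/12 = 1.827×10^7 mm⁴
I = 1.827×10^7 mm⁴ = 1.827×10^-5 m⁴
Effective length L_e = K·L = 2 × 1.79 = 3.580 m
P_cr = π²EI / L_e² = π² × 97.2×10⁹ × 1.827×10^-5 / 3.580² = 1.368×10^6 N
Factor of safety n = P_cr / P = 1367.9 / 456 = 3.00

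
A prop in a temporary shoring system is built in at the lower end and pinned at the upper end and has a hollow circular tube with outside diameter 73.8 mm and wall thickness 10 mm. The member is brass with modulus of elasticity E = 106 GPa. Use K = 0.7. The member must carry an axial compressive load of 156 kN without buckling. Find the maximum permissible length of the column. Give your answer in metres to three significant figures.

Inner diameter d_i = 73.8 − 2×10 = 53.80 mm
I = π(d_o⁴ − d_i⁴)/64 = π(73.8⁴ − 53.80⁴)/64 = 1.045×10^6 mm⁴
I = 1.045×10^-6 m⁴
At the buckling limit P_cr = P = 1.560×10^5 N
From P_cr = π²EI/(K·L)²:  L = (1/K)·√(π²EI/P_cr) = (1/0.7)·√(π²×1.06×10^11×1.045×10^-6/1.560×10^5)
L = 3.78 m

L_max ≈ 3.78 m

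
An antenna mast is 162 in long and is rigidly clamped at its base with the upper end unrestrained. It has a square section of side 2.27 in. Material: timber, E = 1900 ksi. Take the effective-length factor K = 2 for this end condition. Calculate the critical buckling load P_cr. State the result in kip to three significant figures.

I = a⁴/12 = 2.27⁴/12 = 2.213 in⁴
Effective length L_e = K·L = 2 × 162 = 324.0 in
P_cr = π²EI / L_e² = π² × 1900×10³ × 2.213 / 324.0² = 395.3 lb

P_cr ≈ 0.395 kip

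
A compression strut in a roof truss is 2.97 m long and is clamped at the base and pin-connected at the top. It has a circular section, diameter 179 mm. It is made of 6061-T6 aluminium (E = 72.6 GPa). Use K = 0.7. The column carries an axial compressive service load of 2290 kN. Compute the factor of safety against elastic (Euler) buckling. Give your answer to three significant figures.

I = πd⁴/64 = π×179⁴/64 = 5.039×10^7 mm⁴
I = 5.039×10^7 mm⁴ = 5.039×10^-5 m⁴
Effective length L_e = K·L = 0.7 × 2.97 = 2.079 m
P_cr = π²EI / L_e² = π² × 72.6×10⁹ × 5.039×10^-5 / 2.079² = 8.354×10^6 N
Factor of safety n = P_cr / P = 8354.3 / 2290 = 3.65

n ≈ 3.65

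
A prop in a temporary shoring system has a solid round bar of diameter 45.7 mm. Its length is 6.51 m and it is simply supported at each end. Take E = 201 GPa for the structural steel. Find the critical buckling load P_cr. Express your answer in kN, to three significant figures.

P_cr ≈ 10.0 kN

I = πd⁴/64 = π×45.7⁴/64 = 2.141×10^5 mm⁴
I = 2.141×10^5 mm⁴ = 2.141×10^-7 m⁴
Effective length L_e = K·L = 1 × 6.51 = 6.510 m
P_cr = π²EI / L_e² = π² × 201×10⁹ × 2.141×10^-7 / 6.510² = 1.002×10^4 N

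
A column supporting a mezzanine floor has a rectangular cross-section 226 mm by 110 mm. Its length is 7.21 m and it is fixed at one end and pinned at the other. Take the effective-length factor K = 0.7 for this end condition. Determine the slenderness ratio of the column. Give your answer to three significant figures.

λ ≈ 159

For a rectangle r_min = b/√12 = 110/√12 = 31.75 mm
L_e = K·L = 0.7 × 7.21 m = 5.047 m = 5047.0 mm
λ = L_e / r_min = 5047.0 / 31.75 = 159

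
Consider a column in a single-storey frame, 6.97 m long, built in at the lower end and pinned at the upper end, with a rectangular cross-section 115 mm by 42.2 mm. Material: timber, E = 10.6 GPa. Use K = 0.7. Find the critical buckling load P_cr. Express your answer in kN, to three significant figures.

Buckling occurs about the weak axis: I_min = h·b³/12 with b = 42.2 mm (the shorter side).
I_min = 115×42.2³/12 = 7.202×10^5 mm⁴
I = 7.202×10^5 mm⁴ = 7.202×10^-7 m⁴
Effective length L_e = K·L = 0.7 × 6.97 = 4.879 m
P_cr = π²EI / L_e² = π² × 10.6×10⁹ × 7.202×10^-7 / 4.879² = 3.165×10^3 N

P_cr ≈ 3.17 kN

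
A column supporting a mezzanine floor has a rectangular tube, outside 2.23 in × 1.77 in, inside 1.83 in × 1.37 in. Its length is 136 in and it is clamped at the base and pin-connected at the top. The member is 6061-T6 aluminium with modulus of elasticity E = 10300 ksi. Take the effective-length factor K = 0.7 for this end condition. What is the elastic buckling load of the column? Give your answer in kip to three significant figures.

P_cr ≈ 7.16 kip

Weak-axis I_min = (h_o·b_o³ − h_i·b_i³)/12 with b_o = 1.77, b_i = 1.370 in (shorter outer/inner sides).
I_min = (2.23×1.77³ − 1.830×1.370³)/12 = 0.6384 in⁴
Effective length L_e = K·L = 0.7 × 136 = 95.20 in
P_cr = π²EI / L_e² = π² × 10300×10³ × 0.6384 / 95.20² = 7.160×10^3 lb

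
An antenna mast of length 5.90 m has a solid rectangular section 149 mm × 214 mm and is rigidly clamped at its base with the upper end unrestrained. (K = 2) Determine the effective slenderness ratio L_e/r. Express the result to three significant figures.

Buckling occurs about the weak axis: I_min = h·b³/12 with b = 149 mm (the shorter side).
I_min = 214×149³/12 = 5.899×10^7 mm⁴
A = 3.189×10^4 mm²;  r_min = √(I/A) = √(5.899×10^7/3.189×10^4) = 43.01 mm
L_e = K·L = 2 × 5.90 m = 11.80 m = 11800 mm
λ = L_e / r_min = 11800 / 43.01 = 274

λ ≈ 274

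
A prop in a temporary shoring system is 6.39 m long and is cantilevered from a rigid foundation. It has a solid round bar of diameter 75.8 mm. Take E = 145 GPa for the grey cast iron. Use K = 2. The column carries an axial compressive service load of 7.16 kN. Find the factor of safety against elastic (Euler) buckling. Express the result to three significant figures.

I = πd⁴/64 = π×75.8⁴/64 = 1.620×10^6 mm⁴
I = 1.620×10^6 mm⁴ = 1.620×10^-6 m⁴
Effective length L_e = K·L = 2 × 6.39 = 12.78 m
P_cr = π²EI / L_e² = π² × 145×10⁹ × 1.620×10^-6 / 12.78² = 1.420×10^4 N
Factor of safety n = P_cr / P = 14.199 / 7.16 = 1.98

n ≈ 1.98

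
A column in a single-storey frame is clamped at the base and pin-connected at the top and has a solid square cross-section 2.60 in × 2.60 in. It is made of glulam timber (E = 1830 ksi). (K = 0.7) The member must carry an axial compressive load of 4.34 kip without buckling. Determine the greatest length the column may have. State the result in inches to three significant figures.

L_max ≈ 180 in

I = a⁴/12 = 2.60⁴/12 = 3.808 in⁴
At the buckling limit P_cr = P = 4.340×10^3 lb
From P_cr = π²EI/(K·L)²:  L = (1/K)·√(π²EI/P_cr) = (1/0.7)·√(π²×1.83×10^6×3.808/4.340×10^3)
L = 180 in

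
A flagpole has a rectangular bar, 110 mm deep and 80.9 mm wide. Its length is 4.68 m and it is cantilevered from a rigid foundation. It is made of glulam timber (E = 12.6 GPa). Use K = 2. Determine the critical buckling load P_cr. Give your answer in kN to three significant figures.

P_cr ≈ 6.89 kN

Buckling occurs about the weak axis: I_min = h·b³/12 with b = 80.9 mm (the shorter side).
I_min = 110×80.9³/12 = 4.854×10^6 mm⁴
I = 4.854×10^6 mm⁴ = 4.854×10^-6 m⁴
Effective length L_e = K·L = 2 × 4.68 = 9.360 m
P_cr = π²EI / L_e² = π² × 12.6×10⁹ × 4.854×10^-6 / 9.360² = 6.889×10^3 N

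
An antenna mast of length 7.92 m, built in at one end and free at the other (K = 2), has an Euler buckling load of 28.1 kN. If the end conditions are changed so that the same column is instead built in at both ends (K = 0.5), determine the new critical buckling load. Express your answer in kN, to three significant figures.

P_cr ≈ 450 kN

P_cr ∝ 1/K², so P_cr,new = P_cr,old × (K_old/K_new)² = 28.1 × (2/0.5)²
= 28.1 × 16.00 = 450 kN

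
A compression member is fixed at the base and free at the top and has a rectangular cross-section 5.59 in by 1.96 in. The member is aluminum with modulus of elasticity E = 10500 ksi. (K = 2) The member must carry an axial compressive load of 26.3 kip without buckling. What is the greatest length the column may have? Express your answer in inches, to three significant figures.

Buckling occurs about the weak axis: I_min = h·b³/12 with b = 1.96 in (the shorter side).
I_min = 5.59×1.96³/12 = 3.508 in⁴
At the buckling limit P_cr = P = 2.630×10^4 lb
From P_cr = π²EI/(K·L)²:  L = (1/K)·√(π²EI/P_cr) = (1/2)·√(π²×1.05×10^7×3.508/2.630×10^4)
L = 58.8 in

L_max ≈ 58.8 in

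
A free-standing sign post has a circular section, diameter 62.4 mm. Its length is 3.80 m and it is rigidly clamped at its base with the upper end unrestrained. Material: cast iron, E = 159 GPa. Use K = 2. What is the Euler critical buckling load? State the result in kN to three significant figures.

I = πd⁴/64 = π×62.4⁴/64 = 7.442×10^5 mm⁴
I = 7.442×10^5 mm⁴ = 7.442×10^-7 m⁴
Effective length L_e = K·L = 2 × 3.80 = 7.600 m
P_cr = π²EI / L_e² = π² × 159×10⁹ × 7.442×10^-7 / 7.600² = 2.022×10^4 N

P_cr ≈ 20.2 kN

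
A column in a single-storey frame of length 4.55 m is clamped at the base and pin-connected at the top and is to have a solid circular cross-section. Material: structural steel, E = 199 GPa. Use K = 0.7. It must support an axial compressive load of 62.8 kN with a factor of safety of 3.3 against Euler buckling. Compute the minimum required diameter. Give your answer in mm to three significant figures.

Required P_cr = n·P = 3.3 × 62.8 = 207.2 kN
L_e = K·L = 0.7 × 4.55 = 3.185 m
Required I = P_cr·L_e²/(π²E) = 2.072×10^5 × 3.185² / (π² × 1.99×10^11) = 1.070×10^-6 m⁴
I_req = 1.070×10^6 mm⁴
Solid circle: I = πd⁴/64  ⇒  d = (64I/π)^(1/4) = (64×1.070×10^6/π)^(1/4) = 68.3 mm

d ≈ 68.3 mm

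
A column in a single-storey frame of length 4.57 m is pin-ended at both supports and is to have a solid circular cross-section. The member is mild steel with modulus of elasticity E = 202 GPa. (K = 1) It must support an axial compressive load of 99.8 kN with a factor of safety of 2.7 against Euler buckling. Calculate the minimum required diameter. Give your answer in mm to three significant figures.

Required P_cr = n·P = 2.7 × 99.8 = 269.5 kN
L_e = K·L = 1 × 4.57 = 4.570 m
Required I = P_cr·L_e²/(π²E) = 2.695×10^5 × 4.570² / (π² × 2.02×10^11) = 2.823×10^-6 m⁴
I_req = 2.823×10^6 mm⁴
Solid circle: I = πd⁴/64  ⇒  d = (64I/π)^(1/4) = (64×2.823×10^6/π)^(1/4) = 87.1 mm

d ≈ 87.1 mm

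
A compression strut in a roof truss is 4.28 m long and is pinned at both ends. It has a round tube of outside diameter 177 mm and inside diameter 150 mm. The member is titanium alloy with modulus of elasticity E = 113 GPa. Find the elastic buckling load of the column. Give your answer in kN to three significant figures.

P_cr ≈ 1420 kN

d_o = 177 mm, d_i = 150 mm
I = π(d_o⁴ − d_i⁴)/64 = π(177⁴ − 150.0⁴)/64 = 2.333×10^7 mm⁴
I = 2.333×10^7 mm⁴ = 2.333×10^-5 m⁴
Effective length L_e = K·L = 1 × 4.28 = 4.280 m
P_cr = π²EI / L_e² = π² × 113×10⁹ × 2.333×10^-5 / 4.280² = 1.420×10^6 N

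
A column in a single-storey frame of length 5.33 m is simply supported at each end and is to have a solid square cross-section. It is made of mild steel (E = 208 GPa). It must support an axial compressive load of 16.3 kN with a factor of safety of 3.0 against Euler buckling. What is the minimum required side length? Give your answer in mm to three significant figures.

a ≈ 53.4 mm

Required P_cr = n·P = 3.0 × 16.3 = 48.90 kN
L_e = K·L = 1 × 5.33 = 5.330 m
Required I = P_cr·L_e²/(π²E) = 4.890×10^4 × 5.330² / (π² × 2.08×10^11) = 6.767×10^-7 m⁴
I_req = 6.767×10^5 mm⁴
Solid square: I = a⁴/12  ⇒  a = (12I)^(1/4) = (12×6.767×10^5)^(1/4) = 53.4 mm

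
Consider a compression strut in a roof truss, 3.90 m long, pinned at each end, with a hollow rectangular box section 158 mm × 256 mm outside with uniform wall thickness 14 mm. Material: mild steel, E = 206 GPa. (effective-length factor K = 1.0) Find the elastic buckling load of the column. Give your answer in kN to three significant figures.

P_cr ≈ 5670 kN

Inner dimensions: h_i = 256 − 2×14 = 228.0 mm, b_i = 158 − 2×14 = 130.0 mm
Weak-axis I_min = (h_o·b_o³ − h_i·b_i³)/12 with b_o = 158, b_i = 130.0 mm (shorter outer/inner sides).
I_min = (256×158³ − 228.0×130.0³)/12 = 4.240×10^7 mm⁴
I = 4.240×10^7 mm⁴ = 4.240×10^-5 m⁴
Effective length L_e = K·L = 1 × 3.90 = 3.900 m
P_cr = π²EI / L_e² = π² × 206×10⁹ × 4.240×10^-5 / 3.900² = 5.668×10^6 N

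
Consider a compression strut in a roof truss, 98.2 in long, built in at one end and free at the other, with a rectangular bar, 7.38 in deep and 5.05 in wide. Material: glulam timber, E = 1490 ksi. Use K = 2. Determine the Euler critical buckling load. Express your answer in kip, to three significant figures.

Buckling occurs about the weak axis: I_min = h·b³/12 with b = 5.05 in (the shorter side).
I_min = 7.38×5.05³/12 = 79.20 in⁴
Effective length L_e = K·L = 2 × 98.2 = 196.4 in
P_cr = π²EI / L_e² = π² × 1490×10³ × 79.20 / 196.4² = 3.020×10^4 lb

P_cr ≈ 30.2 kip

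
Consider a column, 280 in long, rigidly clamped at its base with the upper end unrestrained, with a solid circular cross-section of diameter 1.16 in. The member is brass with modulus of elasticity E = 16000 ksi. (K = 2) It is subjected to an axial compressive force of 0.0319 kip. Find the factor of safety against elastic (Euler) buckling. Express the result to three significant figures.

n ≈ 1.40

I = πd⁴/64 = π×1.16⁴/64 = 8.888×10^-2 in⁴
Effective length L_e = K·L = 2 × 280 = 560.0 in
P_cr = π²EI / L_e² = π² × 16000×10³ × 8.888×10^-2 / 560.0² = 44.76 lb
Factor of safety n = P_cr / P = 0.044755 / 0.0319 = 1.40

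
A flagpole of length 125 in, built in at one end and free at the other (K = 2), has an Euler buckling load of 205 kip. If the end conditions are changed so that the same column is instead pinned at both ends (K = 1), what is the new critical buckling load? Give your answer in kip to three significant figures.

P_cr ∝ 1/K², so P_cr,new = P_cr,old × (K_old/K_new)² = 205 × (2/1)²
= 205 × 4.000 = 820 kip

P_cr ≈ 820 kip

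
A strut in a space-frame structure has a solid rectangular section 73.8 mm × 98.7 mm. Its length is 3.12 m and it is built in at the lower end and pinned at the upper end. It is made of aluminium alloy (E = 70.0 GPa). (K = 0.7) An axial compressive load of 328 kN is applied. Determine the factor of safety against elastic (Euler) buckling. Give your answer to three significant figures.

Buckling occurs about the weak axis: I_min = h·b³/12 with b = 73.8 mm (the shorter side).
I_min = 98.7×73.8³/12 = 3.306×10^6 mm⁴
I = 3.306×10^6 mm⁴ = 3.306×10^-6 m⁴
Effective length L_e = K·L = 0.7 × 3.12 = 2.184 m
P_cr = π²EI / L_e² = π² × 70.0×10⁹ × 3.306×10^-6 / 2.184² = 4.788×10^5 N
Factor of safety n = P_cr / P = 478.85 / 328 = 1.46

n ≈ 1.46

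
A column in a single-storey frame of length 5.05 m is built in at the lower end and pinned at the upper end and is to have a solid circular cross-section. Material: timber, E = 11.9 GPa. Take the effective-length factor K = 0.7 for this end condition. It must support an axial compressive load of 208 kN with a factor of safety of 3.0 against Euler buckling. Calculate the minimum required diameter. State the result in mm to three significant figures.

d ≈ 192 mm

Required P_cr = n·P = 3.0 × 208 = 624.0 kN
L_e = K·L = 0.7 × 5.05 = 3.535 m
Required I = P_cr·L_e²/(π²E) = 6.240×10^5 × 3.535² / (π² × 1.19×10^10) = 6.639×10^-5 m⁴
I_req = 6.639×10^7 mm⁴
Solid circle: I = πd⁴/64  ⇒  d = (64I/π)^(1/4) = (64×6.639×10^7/π)^(1/4) = 192 mm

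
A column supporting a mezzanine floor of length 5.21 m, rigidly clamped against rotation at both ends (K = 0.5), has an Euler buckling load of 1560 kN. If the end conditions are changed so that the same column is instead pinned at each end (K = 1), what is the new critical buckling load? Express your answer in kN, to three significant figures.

P_cr ∝ 1/K², so P_cr,new = P_cr,old × (K_old/K_new)² = 1560 × (0.5/1)²
= 1560 × 0.2500 = 390 kN

P_cr ≈ 390 kN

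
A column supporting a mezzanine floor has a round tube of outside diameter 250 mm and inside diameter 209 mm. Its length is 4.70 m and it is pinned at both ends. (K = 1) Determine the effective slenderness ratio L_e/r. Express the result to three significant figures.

d_o = 250 mm, d_i = 209 mm
I = π(d_o⁴ − d_i⁴)/64 = π(250⁴ − 209.0⁴)/64 = 9.809×10^7 mm⁴
A = 1.478×10^4 mm²;  r_min = √(I/A) = √(9.809×10^7/1.478×10^4) = 81.46 mm
L_e = K·L = 1 × 4.70 m = 4.700 m = 4700.0 mm
λ = L_e / r_min = 4700.0 / 81.46 = 57.7

λ ≈ 57.7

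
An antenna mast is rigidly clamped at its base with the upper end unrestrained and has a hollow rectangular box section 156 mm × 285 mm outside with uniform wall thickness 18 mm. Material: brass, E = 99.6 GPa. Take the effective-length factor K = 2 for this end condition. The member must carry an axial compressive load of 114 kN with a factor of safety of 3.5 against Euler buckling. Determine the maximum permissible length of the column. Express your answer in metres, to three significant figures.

L_max ≈ 5.78 m

Inner dimensions: h_i = 285 − 2×18 = 249.0 mm, b_i = 156 − 2×18 = 120.0 mm
Weak-axis I_min = (h_o·b_o³ − h_i·b_i³)/12 with b_o = 156, b_i = 120.0 mm (shorter outer/inner sides).
I_min = (285×156³ − 249.0×120.0³)/12 = 5.431×10^7 mm⁴
I = 5.431×10^-5 m⁴
Required critical load P_cr = n·P = 3.5 × 114 = 399.0 kN = 3.990×10^5 N
From P_cr = π²EI/(K·L)²:  L = (1/K)·√(π²EI/P_cr) = (1/2)·√(π²×9.96×10^10×5.431×10^-5/3.990×10^5)
L = 5.78 m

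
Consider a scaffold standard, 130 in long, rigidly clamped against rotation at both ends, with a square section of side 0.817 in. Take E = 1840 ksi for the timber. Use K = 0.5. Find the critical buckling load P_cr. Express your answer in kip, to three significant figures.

P_cr ≈ 0.160 kip

I = a⁴/12 = 0.817⁴/12 = 3.713×10^-2 in⁴
Effective length L_e = K·L = 0.5 × 130 = 65.00 in
P_cr = π²EI / L_e² = π² × 1840×10³ × 3.713×10^-2 / 65.00² = 159.6 lb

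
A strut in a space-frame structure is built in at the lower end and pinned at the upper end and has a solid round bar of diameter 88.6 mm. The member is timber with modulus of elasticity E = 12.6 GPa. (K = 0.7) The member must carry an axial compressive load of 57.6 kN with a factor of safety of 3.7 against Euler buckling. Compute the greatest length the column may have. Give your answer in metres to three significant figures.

I = πd⁴/64 = π×88.6⁴/64 = 3.025×10^6 mm⁴
I = 3.025×10^-6 m⁴
Required critical load P_cr = n·P = 3.7 × 57.6 = 213.1 kN = 2.131×10^5 N
From P_cr = π²EI/(K·L)²:  L = (1/K)·√(π²EI/P_cr) = (1/0.7)·√(π²×1.26×10^10×3.025×10^-6/2.131×10^5)
L = 1.90 m

L_max ≈ 1.90 m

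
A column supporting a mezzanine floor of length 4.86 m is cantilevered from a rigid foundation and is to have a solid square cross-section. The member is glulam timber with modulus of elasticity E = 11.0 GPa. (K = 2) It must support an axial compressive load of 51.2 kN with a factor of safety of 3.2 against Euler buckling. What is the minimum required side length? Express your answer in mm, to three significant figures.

a ≈ 203 mm

Required P_cr = n·P = 3.2 × 51.2 = 163.8 kN
L_e = K·L = 2 × 4.86 = 9.720 m
Required I = P_cr·L_e²/(π²E) = 1.638×10^5 × 9.720² / (π² × 1.10×10^10) = 1.426×10^-4 m⁴
I_req = 1.426×10^8 mm⁴
Solid square: I = a⁴/12  ⇒  a = (12I)^(1/4) = (12×1.426×10^8)^(1/4) = 203 mm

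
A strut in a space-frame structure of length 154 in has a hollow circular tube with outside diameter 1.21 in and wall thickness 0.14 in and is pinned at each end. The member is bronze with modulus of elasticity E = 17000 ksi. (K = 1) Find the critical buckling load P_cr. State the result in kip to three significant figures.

Inner diameter d_i = 1.21 − 2×0.14 = 0.9300 in
I = π(d_o⁴ − d_i⁴)/64 = π(1.21⁴ − 0.9300⁴)/64 = 6.850×10^-2 in⁴
Effective length L_e = K·L = 1 × 154 = 154.0 in
P_cr = π²EI / L_e² = π² × 17000×10³ × 6.850×10^-2 / 154.0² = 484.6 lb

P_cr ≈ 0.485 kip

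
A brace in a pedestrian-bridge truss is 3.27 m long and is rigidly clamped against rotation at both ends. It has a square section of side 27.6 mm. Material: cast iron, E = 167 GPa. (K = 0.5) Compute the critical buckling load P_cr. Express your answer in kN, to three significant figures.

P_cr ≈ 29.8 kN

I = a⁴/12 = 27.6⁴/12 = 4.836×10^4 mm⁴
I = 4.836×10^4 mm⁴ = 4.836×10^-8 m⁴
Effective length L_e = K·L = 0.5 × 3.27 = 1.635 m
P_cr = π²EI / L_e² = π² × 167×10⁹ × 4.836×10^-8 / 1.635² = 2.982×10^4 N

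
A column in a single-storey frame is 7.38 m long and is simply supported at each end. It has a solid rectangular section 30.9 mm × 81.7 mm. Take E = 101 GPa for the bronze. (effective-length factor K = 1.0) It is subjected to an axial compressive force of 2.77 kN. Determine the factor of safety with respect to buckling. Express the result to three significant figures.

n ≈ 1.33

Buckling occurs about the weak axis: I_min = h·b³/12 with b = 30.9 mm (the shorter side).
I_min = 81.7×30.9³/12 = 2.009×10^5 mm⁴
I = 2.009×10^5 mm⁴ = 2.009×10^-7 m⁴
Effective length L_e = K·L = 1 × 7.38 = 7.380 m
P_cr = π²EI / L_e² = π² × 101×10⁹ × 2.009×10^-7 / 7.380² = 3.676×10^3 N
Factor of safety n = P_cr / P = 3.6764 / 2.77 = 1.33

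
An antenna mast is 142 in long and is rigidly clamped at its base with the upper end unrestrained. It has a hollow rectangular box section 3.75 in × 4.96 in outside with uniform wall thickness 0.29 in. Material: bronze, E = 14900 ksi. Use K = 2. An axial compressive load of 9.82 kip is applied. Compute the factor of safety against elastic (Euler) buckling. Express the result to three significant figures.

n ≈ 1.89

Inner dimensions: h_i = 4.96 − 2×0.29 = 4.380 in, b_i = 3.75 − 2×0.29 = 3.170 in
Weak-axis I_min = (h_o·b_o³ − h_i·b_i³)/12 with b_o = 3.75, b_i = 3.170 in (shorter outer/inner sides).
I_min = (4.96×3.75³ − 4.380×3.170³)/12 = 10.17 in⁴
Effective length L_e = K·L = 2 × 142 = 284.0 in
P_cr = π²EI / L_e² = π² × 14900×10³ × 10.17 / 284.0² = 1.854×10^4 lb
Factor of safety n = P_cr / P = 18.542 / 9.82 = 1.89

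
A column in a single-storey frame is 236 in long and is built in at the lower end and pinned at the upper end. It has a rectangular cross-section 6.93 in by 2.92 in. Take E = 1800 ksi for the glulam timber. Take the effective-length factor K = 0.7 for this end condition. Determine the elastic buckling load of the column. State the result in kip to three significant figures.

P_cr ≈ 9.36 kip

Buckling occurs about the weak axis: I_min = h·b³/12 with b = 2.92 in (the shorter side).
I_min = 6.93×2.92³/12 = 14.38 in⁴
Effective length L_e = K·L = 0.7 × 236 = 165.2 in
P_cr = π²EI / L_e² = π² × 1800×10³ × 14.38 / 165.2² = 9.360×10^3 lb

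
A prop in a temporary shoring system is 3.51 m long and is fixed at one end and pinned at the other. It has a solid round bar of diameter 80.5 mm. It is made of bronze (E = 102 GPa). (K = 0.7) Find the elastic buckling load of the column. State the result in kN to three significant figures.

I = πd⁴/64 = π×80.5⁴/64 = 2.061×10^6 mm⁴
I = 2.061×10^6 mm⁴ = 2.061×10^-6 m⁴
Effective length L_e = K·L = 0.7 × 3.51 = 2.457 m
P_cr = π²EI / L_e² = π² × 102×10⁹ × 2.061×10^-6 / 2.457² = 3.438×10^5 N

P_cr ≈ 344 kN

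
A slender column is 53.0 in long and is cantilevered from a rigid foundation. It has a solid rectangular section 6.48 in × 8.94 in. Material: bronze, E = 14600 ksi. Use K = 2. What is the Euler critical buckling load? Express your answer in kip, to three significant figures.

P_cr ≈ 2600 kip

Buckling occurs about the weak axis: I_min = h·b³/12 with b = 6.48 in (the shorter side).
I_min = 8.94×6.48³/12 = 202.7 in⁴
Effective length L_e = K·L = 2 × 53.0 = 106.0 in
P_cr = π²EI / L_e² = π² × 14600×10³ × 202.7 / 106.0² = 2.600×10^6 lb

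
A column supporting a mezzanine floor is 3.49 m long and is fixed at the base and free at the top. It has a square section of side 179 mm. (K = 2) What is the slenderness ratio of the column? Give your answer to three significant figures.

I = a⁴/12 = 179⁴/12 = 8.555×10^7 mm⁴
A = 3.204×10^4 mm²;  r_min = √(I/A) = √(8.555×10^7/3.204×10^4) = 51.67 mm
L_e = K·L = 2 × 3.49 m = 6.980 m = 6980.0 mm
λ = L_e / r_min = 6980.0 / 51.67 = 135

λ ≈ 135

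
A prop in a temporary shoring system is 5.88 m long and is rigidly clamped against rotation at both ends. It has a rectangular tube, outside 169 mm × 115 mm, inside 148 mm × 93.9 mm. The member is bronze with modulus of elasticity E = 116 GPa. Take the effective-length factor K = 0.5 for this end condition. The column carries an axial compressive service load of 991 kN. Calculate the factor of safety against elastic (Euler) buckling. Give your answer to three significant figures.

n ≈ 1.50

Weak-axis I_min = (h_o·b_o³ − h_i·b_i³)/12 with b_o = 115, b_i = 93.90 mm (shorter outer/inner sides).
I_min = (169×115³ − 148.0×93.90³)/12 = 1.121×10^7 mm⁴
I = 1.121×10^7 mm⁴ = 1.121×10^-5 m⁴
Effective length L_e = K·L = 0.5 × 5.88 = 2.940 m
P_cr = π²EI / L_e² = π² × 116×10⁹ × 1.121×10^-5 / 2.940² = 1.485×10^6 N
Factor of safety n = P_cr / P = 1484.5 / 991 = 1.50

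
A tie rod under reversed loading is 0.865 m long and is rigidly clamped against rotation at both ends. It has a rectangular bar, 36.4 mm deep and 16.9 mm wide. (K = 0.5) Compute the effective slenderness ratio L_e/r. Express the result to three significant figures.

λ ≈ 88.7

For a rectangle r_min = b/√12 = 16.9/√12 = 4.879 mm
L_e = K·L = 0.5 × 0.865 m = 0.4325 m = 432.50 mm
λ = L_e / r_min = 432.50 / 4.879 = 88.7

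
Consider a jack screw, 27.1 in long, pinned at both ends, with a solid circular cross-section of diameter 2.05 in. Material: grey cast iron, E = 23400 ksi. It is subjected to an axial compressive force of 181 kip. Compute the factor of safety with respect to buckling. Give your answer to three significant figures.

n ≈ 1.51

I = πd⁴/64 = π×2.05⁴/64 = 0.8669 in⁴
Effective length L_e = K·L = 1 × 27.1 = 27.10 in
P_cr = π²EI / L_e² = π² × 23400×10³ × 0.8669 / 27.10² = 2.726×10^5 lb
Factor of safety n = P_cr / P = 272.62 / 181 = 1.51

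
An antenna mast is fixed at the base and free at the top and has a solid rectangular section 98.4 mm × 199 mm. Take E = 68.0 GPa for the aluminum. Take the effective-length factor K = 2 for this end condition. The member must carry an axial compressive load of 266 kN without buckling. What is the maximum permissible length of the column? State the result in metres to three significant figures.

L_max ≈ 3.16 m

Buckling occurs about the weak axis: I_min = h·b³/12 with b = 98.4 mm (the shorter side).
I_min = 199×98.4³/12 = 1.580×10^7 mm⁴
I = 1.580×10^-5 m⁴
At the buckling limit P_cr = P = 2.660×10^5 N
From P_cr = π²EI/(K·L)²:  L = (1/K)·√(π²EI/P_cr) = (1/2)·√(π²×6.80×10^10×1.580×10^-5/2.660×10^5)
L = 3.16 m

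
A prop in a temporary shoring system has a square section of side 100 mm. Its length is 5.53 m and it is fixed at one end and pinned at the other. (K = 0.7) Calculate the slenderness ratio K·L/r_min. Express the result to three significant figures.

λ ≈ 134

For a square r = a/√12 = 100/√12 = 28.87 mm
L_e = K·L = 0.7 × 5.53 m = 3.871 m = 3871.0 mm
λ = L_e / r_min = 3871.0 / 28.87 = 134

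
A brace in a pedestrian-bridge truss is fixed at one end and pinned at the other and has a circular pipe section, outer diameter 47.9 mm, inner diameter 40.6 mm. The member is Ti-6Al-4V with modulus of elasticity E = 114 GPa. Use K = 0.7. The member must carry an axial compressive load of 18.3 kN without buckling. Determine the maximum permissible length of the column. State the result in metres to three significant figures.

d_o = 47.9 mm, d_i = 40.6 mm
I = π(d_o⁴ − d_i⁴)/64 = π(47.9⁴ − 40.60⁴)/64 = 1.250×10^5 mm⁴
I = 1.250×10^-7 m⁴
At the buckling limit P_cr = P = 1.830×10^4 N
From P_cr = π²EI/(K·L)²:  L = (1/K)·√(π²EI/P_cr) = (1/0.7)·√(π²×1.14×10^11×1.250×10^-7/1.830×10^4)
L = 3.96 m

L_max ≈ 3.96 m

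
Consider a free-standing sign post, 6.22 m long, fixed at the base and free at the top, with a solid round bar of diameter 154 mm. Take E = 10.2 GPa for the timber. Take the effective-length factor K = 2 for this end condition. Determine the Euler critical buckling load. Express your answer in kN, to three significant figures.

P_cr ≈ 18.0 kN

I = πd⁴/64 = π×154⁴/64 = 2.761×10^7 mm⁴
I = 2.761×10^7 mm⁴ = 2.761×10^-5 m⁴
Effective length L_e = K·L = 2 × 6.22 = 12.44 m
P_cr = π²EI / L_e² = π² × 10.2×10⁹ × 2.761×10^-5 / 12.44² = 1.796×10^4 N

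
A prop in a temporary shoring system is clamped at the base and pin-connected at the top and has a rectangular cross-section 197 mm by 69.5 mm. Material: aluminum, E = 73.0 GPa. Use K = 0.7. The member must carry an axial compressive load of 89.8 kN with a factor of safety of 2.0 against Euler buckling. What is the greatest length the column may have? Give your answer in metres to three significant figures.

L_max ≈ 6.72 m

Buckling occurs about the weak axis: I_min = h·b³/12 with b = 69.5 mm (the shorter side).
I_min = 197×69.5³/12 = 5.511×10^6 mm⁴
I = 5.511×10^-6 m⁴
Required critical load P_cr = n·P = 2.0 × 89.8 = 179.6 kN = 1.796×10^5 N
From P_cr = π²EI/(K·L)²:  L = (1/K)·√(π²EI/P_cr) = (1/0.7)·√(π²×7.30×10^10×5.511×10^-6/1.796×10^5)
L = 6.72 m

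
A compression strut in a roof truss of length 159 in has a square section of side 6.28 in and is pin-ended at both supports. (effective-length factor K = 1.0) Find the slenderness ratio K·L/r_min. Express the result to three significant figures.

λ ≈ 87.7

For a square r = a/√12 = 6.28/√12 = 1.813 in
L_e = K·L = 1 × 159 = 159.0 in
λ = L_e / r_min = 159.00 / 1.813 = 87.7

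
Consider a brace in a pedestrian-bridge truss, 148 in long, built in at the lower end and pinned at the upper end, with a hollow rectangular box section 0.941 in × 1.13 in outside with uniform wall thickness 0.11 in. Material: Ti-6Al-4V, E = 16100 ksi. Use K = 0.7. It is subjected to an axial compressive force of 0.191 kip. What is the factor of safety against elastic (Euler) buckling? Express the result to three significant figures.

Inner dimensions: h_i = 1.13 − 2×0.11 = 0.9100 in, b_i = 0.941 − 2×0.11 = 0.7210 in
Weak-axis I_min = (h_o·b_o³ − h_i·b_i³)/12 with b_o = 0.941, b_i = 0.7210 in (shorter outer/inner sides).
I_min = (1.13×0.941³ − 0.9100×0.7210³)/12 = 5.004×10^-2 in⁴
Effective length L_e = K·L = 0.7 × 148 = 103.6 in
P_cr = π²EI / L_e² = π² × 16100×10³ × 5.004×10^-2 / 103.6² = 740.8 lb
Factor of safety n = P_cr / P = 0.74085 / 0.191 = 3.88

n ≈ 3.88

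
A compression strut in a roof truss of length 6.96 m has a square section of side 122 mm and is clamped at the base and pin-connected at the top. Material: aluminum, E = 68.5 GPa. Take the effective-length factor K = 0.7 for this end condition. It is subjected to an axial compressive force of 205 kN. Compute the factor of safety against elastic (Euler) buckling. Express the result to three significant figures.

I = a⁴/12 = 122⁴/12 = 1.846×10^7 mm⁴
I = 1.846×10^7 mm⁴ = 1.846×10^-5 m⁴
Effective length L_e = K·L = 0.7 × 6.96 = 4.872 m
P_cr = π²EI / L_e² = π² × 68.5×10⁹ × 1.846×10^-5 / 4.872² = 5.258×10^5 N
Factor of safety n = P_cr / P = 525.82 / 205 = 2.56

n ≈ 2.56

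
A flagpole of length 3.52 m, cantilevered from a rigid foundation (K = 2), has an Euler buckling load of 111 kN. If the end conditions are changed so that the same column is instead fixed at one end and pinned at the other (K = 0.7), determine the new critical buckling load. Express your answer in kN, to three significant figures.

P_cr ∝ 1/K², so P_cr,new = P_cr,old × (K_old/K_new)² = 111 × (2/0.7)²
= 111 × 8.163 = 906 kN

P_cr ≈ 906 kN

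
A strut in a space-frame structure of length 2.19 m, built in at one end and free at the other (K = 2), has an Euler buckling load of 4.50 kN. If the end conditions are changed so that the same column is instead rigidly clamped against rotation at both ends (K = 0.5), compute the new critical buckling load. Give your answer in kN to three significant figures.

P_cr ∝ 1/K², so P_cr,new = P_cr,old × (K_old/K_new)² = 4.50 × (2/0.5)²
= 4.50 × 16.00 = 72.0 kN

P_cr ≈ 72.0 kN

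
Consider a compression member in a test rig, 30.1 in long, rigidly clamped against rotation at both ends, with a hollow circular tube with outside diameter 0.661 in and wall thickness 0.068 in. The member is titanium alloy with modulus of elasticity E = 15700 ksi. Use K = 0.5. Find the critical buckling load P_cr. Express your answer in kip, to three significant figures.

Inner diameter d_i = 0.661 − 2×0.068 = 0.5250 in
I = π(d_o⁴ − d_i⁴)/64 = π(0.661⁴ − 0.5250⁴)/64 = 5.642×10^-3 in⁴
Effective length L_e = K·L = 0.5 × 30.1 = 15.05 in
P_cr = π²EI / L_e² = π² × 15700×10³ × 5.642×10^-3 / 15.05² = 3.860×10^3 lb

P_cr ≈ 3.86 kip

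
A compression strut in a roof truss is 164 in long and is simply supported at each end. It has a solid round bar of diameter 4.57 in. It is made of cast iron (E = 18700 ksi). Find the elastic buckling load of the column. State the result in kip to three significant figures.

I = πd⁴/64 = π×4.57⁴/64 = 21.41 in⁴
Effective length L_e = K·L = 1 × 164 = 164.0 in
P_cr = π²EI / L_e² = π² × 18700×10³ × 21.41 / 164.0² = 1.469×10^5 lb

P_cr ≈ 147 kip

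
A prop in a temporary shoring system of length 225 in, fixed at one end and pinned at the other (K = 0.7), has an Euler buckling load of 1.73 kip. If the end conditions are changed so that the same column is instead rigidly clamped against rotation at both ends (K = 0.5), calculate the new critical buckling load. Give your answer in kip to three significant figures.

P_cr ≈ 3.39 kip

P_cr ∝ 1/K², so P_cr,new = P_cr,old × (K_old/K_new)² = 1.73 × (0.7/0.5)²
= 1.73 × 1.960 = 3.39 kip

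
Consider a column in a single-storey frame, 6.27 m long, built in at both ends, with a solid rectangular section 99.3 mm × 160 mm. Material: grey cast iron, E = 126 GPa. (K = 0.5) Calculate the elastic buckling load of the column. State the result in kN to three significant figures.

P_cr ≈ 1650 kN

Buckling occurs about the weak axis: I_min = h·b³/12 with b = 99.3 mm (the shorter side).
I_min = 160×99.3³/12 = 1.306×10^7 mm⁴
I = 1.306×10^7 mm⁴ = 1.306×10^-5 m⁴
Effective length L_e = K·L = 0.5 × 6.27 = 3.135 m
P_cr = π²EI / L_e² = π² × 126×10⁹ × 1.306×10^-5 / 3.135² = 1.652×10^6 N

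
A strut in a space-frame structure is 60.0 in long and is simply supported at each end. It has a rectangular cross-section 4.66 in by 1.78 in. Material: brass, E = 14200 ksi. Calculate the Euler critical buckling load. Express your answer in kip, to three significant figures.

P_cr ≈ 85.3 kip

Buckling occurs about the weak axis: I_min = h·b³/12 with b = 1.78 in (the shorter side).
I_min = 4.66×1.78³/12 = 2.190 in⁴
Effective length L_e = K·L = 1 × 60.0 = 60.00 in
P_cr = π²EI / L_e² = π² × 14200×10³ × 2.190 / 60.00² = 8.526×10^4 lb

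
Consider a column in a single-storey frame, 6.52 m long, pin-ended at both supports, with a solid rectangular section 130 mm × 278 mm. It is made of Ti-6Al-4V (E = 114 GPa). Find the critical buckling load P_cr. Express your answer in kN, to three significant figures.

P_cr ≈ 1350 kN

Buckling occurs about the weak axis: I_min = h·b³/12 with b = 130 mm (the shorter side).
I_min = 278×130³/12 = 5.090×10^7 mm⁴
I = 5.090×10^7 mm⁴ = 5.090×10^-5 m⁴
Effective length L_e = K·L = 1 × 6.52 = 6.520 m
P_cr = π²EI / L_e² = π² × 114×10⁹ × 5.090×10^-5 / 6.520² = 1.347×10^6 N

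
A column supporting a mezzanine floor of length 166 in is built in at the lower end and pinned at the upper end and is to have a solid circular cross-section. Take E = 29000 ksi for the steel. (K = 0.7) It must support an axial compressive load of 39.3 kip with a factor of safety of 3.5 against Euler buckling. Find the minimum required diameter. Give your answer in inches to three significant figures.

d ≈ 3.39 in

Required P_cr = n·P = 3.5 × 39.3 = 137.5 kip
L_e = K·L = 0.7 × 166 = 116.2 in
Required I = P_cr·L_e²/(π²E) = 1.375×10^5 × 116.2² / (π² × 2.90×10^7) = 6.489 in⁴
Solid circle: I = πd⁴/64  ⇒  d = (64I/π)^(1/4) = (64×6.489/π)^(1/4) = 3.39 in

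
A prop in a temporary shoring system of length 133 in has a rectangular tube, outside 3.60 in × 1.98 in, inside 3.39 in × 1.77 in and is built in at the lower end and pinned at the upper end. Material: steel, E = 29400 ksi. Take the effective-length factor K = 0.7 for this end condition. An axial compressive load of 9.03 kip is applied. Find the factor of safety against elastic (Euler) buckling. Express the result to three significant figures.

Weak-axis I_min = (h_o·b_o³ − h_i·b_i³)/12 with b_o = 1.98, b_i = 1.770 in (shorter outer/inner sides).
I_min = (3.60×1.98³ − 3.390×1.770³)/12 = 0.7622 in⁴
Effective length L_e = K·L = 0.7 × 133 = 93.10 in
P_cr = π²EI / L_e² = π² × 29400×10³ × 0.7622 / 93.10² = 2.552×10^4 lb
Factor of safety n = P_cr / P = 25.516 / 9.03 = 2.83

n ≈ 2.83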